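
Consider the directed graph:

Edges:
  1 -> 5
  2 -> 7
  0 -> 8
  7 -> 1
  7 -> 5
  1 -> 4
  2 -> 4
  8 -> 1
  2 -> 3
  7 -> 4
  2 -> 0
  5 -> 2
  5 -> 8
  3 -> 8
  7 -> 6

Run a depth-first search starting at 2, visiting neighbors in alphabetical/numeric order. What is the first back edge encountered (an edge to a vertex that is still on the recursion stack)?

DFS from 2 (visiting neighbors in alphabetical/numeric order); mark gray on enter, black on exit:
2 gray
  0 gray
    8 gray
      1 gray
        4 gray
        4 black
        5 gray
          5→2: 2 is gray → back edge
First back edge: 5 → 2.

5->2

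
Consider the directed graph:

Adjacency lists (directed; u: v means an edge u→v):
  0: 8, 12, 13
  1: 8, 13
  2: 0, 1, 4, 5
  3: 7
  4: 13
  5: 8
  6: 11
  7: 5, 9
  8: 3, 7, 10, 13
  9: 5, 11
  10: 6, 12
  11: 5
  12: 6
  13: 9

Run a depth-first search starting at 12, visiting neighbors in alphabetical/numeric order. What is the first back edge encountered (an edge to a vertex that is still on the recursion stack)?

7→5

DFS from 12 (visiting neighbors in alphabetical/numeric order); mark gray on enter, black on exit:
12 gray
  6 gray
    11 gray
      5 gray
        8 gray
          3 gray
            7 gray
              7→5: 5 is gray → back edge
First back edge: 7 → 5.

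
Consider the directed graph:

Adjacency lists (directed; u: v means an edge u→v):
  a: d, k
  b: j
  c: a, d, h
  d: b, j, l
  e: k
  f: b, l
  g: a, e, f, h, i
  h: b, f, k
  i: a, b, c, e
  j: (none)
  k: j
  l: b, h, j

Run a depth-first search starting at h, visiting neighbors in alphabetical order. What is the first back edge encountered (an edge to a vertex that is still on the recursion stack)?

l→h

DFS from h (visiting neighbors in alphabetical order); mark gray on enter, black on exit:
h gray
  b gray
    j gray
    j black
  b black
  f gray
    f→b: b black — skip
    l gray
      l→b: b black — skip
      l→h: h is gray → back edge
First back edge: l → h.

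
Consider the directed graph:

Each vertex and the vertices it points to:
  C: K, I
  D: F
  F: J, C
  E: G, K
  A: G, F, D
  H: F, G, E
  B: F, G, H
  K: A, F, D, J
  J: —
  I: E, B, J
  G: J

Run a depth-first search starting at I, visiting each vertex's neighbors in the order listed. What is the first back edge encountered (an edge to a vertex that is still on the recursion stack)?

DFS from I (visiting each vertex's neighbors in the order listed); mark gray on enter, black on exit:
I gray
  E gray
    G gray
      J gray
      J black
    G black
    K gray
      A gray
        A→G: G black — skip
        F gray
          F→J: J black — skip
          C gray
            C→K: K is gray → back edge
First back edge: C → K.

C→K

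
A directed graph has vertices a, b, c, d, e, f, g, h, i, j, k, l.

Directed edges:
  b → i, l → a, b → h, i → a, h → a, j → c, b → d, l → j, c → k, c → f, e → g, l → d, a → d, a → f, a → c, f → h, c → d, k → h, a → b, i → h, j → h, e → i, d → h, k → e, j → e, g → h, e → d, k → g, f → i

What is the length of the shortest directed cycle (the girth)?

3

For each vertex v, BFS finds the shortest path from v back to v.
The shortest such closed walk is a → d → h → a, length 3.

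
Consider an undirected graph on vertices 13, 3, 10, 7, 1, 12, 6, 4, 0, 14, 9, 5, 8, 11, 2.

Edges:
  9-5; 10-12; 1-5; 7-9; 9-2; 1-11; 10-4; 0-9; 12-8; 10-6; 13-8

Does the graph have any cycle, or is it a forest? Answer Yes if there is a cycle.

DFS, tracking each vertex's parent; an edge to a visited non-parent vertex closes a cycle.
Start from 4:
visit 4 (parent –)
  visit 10 (parent 4)
    visit 6 (parent 10)
      6–10: parent, skip
    visit 12 (parent 10)
      12–10: parent, skip
      visit 8 (parent 12)
        visit 13 (parent 8)
          13–8: parent, skip
        8–12: parent, skip
    10–4: parent, skip
visit 3 (parent –)
visit 7 (parent –)
  visit 9 (parent 7)
    visit 0 (parent 9)
      0–9: parent, skip
    visit 2 (parent 9)
      2–9: parent, skip
    9–7: parent, skip
    visit 5 (parent 9)
      5–9: parent, skip
      visit 1 (parent 5)
        1–5: parent, skip
        visit 11 (parent 1)
          11–1: parent, skip
visit 14 (parent –)
No non-parent visited neighbor found — the graph is a forest.

No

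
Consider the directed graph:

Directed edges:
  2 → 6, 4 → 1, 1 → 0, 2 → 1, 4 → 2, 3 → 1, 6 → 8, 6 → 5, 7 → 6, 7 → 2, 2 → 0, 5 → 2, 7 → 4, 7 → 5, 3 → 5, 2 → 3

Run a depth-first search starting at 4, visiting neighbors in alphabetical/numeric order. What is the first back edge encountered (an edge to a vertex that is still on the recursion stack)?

DFS from 4 (visiting neighbors in alphabetical/numeric order); mark gray on enter, black on exit:
4 gray
  1 gray
    0 gray
    0 black
  1 black
  2 gray
    2→0: 0 black — skip
    2→1: 1 black — skip
    3 gray
      3→1: 1 black — skip
      5 gray
        5→2: 2 is gray → back edge
First back edge: 5 → 2.

5->2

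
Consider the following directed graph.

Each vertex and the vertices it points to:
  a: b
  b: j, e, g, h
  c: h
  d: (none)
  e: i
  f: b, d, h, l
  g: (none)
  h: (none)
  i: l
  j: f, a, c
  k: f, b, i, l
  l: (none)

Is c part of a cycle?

No

c lies on a cycle iff there is a path from c back to itself.
Exploring from c, it never reaches itself; equivalently, its strongly connected component is a singleton.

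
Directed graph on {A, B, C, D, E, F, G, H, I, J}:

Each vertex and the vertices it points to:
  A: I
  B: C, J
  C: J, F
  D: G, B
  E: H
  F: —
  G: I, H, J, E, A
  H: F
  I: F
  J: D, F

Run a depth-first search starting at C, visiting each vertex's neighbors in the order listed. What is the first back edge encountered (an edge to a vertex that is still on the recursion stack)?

DFS from C (visiting each vertex's neighbors in the order listed); mark gray on enter, black on exit:
C gray
  J gray
    D gray
      G gray
        I gray
          F gray
          F black
        I black
        H gray
          H→F: F black — skip
        H black
        G→J: J is gray → back edge
First back edge: G → J.

G→J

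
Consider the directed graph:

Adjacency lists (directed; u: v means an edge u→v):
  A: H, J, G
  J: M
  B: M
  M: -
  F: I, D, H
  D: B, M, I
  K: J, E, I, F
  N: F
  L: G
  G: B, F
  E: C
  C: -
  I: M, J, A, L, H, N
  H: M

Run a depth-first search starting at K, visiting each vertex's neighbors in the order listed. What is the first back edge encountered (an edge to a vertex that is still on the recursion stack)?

F->I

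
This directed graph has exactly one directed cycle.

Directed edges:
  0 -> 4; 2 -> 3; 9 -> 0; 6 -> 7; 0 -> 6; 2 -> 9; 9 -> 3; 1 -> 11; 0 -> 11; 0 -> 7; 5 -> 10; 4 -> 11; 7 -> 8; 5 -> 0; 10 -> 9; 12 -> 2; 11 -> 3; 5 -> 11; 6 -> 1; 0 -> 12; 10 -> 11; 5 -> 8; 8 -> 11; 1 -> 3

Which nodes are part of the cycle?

DFS with gray/black marking from 0:
0 gray
  12 gray
    2 gray
      9 gray
        3 gray
        3 black
        9→0: 0 is gray → back edge
Back edge closes the cycle 0 → 12 → 2 → 9 → 0; its vertices are {0, 2, 9, 12}.

0, 2, 9, 12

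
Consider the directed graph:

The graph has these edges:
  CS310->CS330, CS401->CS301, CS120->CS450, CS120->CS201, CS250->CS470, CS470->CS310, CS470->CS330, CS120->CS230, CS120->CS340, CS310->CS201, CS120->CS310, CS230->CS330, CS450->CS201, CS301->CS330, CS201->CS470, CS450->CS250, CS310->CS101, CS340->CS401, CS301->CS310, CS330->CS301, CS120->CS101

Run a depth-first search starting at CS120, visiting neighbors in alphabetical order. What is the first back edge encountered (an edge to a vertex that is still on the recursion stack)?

CS310→CS201

DFS from CS120 (visiting neighbors in alphabetical order); mark gray on enter, black on exit:
CS120 gray
  CS101 gray
  CS101 black
  CS201 gray
    CS470 gray
      CS310 gray
        CS310→CS101: CS101 black — skip
        CS310→CS201: CS201 is gray → back edge
First back edge: CS310 → CS201.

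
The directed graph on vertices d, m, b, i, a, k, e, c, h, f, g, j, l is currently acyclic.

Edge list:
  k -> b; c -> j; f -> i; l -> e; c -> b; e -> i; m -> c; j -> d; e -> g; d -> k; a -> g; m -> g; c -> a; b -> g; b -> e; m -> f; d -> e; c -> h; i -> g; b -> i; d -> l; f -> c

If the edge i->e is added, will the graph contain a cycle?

Adding i→e creates a cycle iff e can already reach i.
Path from e: e → i.
So e → … → i → e is a cycle.

Yes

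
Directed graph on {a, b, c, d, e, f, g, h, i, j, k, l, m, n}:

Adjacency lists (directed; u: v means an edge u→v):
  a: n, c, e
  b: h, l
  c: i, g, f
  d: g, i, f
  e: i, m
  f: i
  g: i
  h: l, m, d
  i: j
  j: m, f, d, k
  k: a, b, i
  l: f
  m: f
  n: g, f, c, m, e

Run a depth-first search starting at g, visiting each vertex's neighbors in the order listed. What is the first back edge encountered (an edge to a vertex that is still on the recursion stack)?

f->i

DFS from g (visiting each vertex's neighbors in the order listed); mark gray on enter, black on exit:
g gray
  i gray
    j gray
      m gray
        f gray
          f→i: i is gray → back edge
First back edge: f → i.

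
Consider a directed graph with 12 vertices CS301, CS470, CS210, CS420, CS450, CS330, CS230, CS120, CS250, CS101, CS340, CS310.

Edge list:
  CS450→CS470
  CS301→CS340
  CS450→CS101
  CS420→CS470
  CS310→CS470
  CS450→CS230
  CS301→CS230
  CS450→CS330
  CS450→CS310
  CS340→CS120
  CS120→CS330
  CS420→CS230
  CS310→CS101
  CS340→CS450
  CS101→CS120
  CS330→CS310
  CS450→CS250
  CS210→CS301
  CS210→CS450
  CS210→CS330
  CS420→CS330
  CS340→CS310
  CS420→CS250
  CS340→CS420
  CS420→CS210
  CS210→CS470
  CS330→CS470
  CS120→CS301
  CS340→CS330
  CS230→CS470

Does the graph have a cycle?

DFS with white/gray/black marking, starting from CS120:
CS120 gray
  CS330 gray
    CS470 gray
    CS470 black
    CS310 gray
      CS310→CS470: CS470 black — skip
      CS101 gray
        CS101→CS120: CS120 is gray → back edge
Back edge found, so a cycle exists: CS120 → CS330 → CS310 → CS101 → CS120.

Yes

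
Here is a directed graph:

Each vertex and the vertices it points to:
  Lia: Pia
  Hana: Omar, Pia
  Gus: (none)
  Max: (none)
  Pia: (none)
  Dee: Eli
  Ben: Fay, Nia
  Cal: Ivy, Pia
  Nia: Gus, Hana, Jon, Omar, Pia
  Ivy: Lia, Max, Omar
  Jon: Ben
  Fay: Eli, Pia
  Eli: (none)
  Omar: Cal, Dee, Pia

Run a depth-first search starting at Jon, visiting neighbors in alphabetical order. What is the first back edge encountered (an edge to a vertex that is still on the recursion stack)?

Ivy->Omar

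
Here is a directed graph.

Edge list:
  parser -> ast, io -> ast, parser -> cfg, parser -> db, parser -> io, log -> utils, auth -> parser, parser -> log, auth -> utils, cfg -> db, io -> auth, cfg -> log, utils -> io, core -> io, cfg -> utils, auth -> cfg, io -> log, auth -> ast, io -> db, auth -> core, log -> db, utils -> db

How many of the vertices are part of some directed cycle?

7

A vertex is on a directed cycle iff it belongs to a strongly connected component of size ≥ 2 (or has a self-loop).
The vertices on cycles are {io, cfg, log, auth, core, utils, parser} — 7 in total.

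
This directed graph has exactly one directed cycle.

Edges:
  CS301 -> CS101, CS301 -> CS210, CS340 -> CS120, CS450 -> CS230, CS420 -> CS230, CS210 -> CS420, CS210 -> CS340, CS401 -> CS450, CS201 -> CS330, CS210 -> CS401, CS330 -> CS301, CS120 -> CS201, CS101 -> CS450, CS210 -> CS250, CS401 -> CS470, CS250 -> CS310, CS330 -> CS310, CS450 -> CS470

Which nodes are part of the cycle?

CS120, CS201, CS210, CS301, CS330, CS340

DFS with gray/black marking from CS330:
CS330 gray
  CS310 gray
  CS310 black
  CS301 gray
    CS101 gray
      CS450 gray
        CS470 gray
        CS470 black
        CS230 gray
        CS230 black
      CS450 black
    CS101 black
    CS210 gray
      CS340 gray
        CS120 gray
          CS201 gray
            CS201→CS330: CS330 is gray → back edge
Back edge closes the cycle CS330 → CS301 → CS210 → CS340 → CS120 → CS201 → CS330; its vertices are {CS120, CS201, CS210, CS301, CS330, CS340}.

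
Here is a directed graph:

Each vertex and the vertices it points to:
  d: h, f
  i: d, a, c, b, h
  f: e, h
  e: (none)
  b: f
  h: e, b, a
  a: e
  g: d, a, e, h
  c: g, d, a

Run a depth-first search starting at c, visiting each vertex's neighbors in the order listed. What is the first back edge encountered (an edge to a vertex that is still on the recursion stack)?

DFS from c (visiting each vertex's neighbors in the order listed); mark gray on enter, black on exit:
c gray
  g gray
    d gray
      h gray
        e gray
        e black
        b gray
          f gray
            f→e: e black — skip
            f→h: h is gray → back edge
First back edge: f → h.

f→h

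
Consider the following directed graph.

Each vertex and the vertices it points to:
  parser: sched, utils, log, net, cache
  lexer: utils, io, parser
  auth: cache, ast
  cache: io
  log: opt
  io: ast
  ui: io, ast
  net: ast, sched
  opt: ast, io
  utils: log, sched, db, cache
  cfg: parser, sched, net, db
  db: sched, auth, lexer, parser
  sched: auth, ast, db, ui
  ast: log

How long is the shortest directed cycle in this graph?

2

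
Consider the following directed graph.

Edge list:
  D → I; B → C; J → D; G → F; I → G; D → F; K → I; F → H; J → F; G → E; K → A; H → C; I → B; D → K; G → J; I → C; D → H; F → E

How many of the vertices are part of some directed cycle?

A vertex is on a directed cycle iff it belongs to a strongly connected component of size ≥ 2 (or has a self-loop).
The vertices on cycles are {D, G, I, J, K} — 5 in total.

5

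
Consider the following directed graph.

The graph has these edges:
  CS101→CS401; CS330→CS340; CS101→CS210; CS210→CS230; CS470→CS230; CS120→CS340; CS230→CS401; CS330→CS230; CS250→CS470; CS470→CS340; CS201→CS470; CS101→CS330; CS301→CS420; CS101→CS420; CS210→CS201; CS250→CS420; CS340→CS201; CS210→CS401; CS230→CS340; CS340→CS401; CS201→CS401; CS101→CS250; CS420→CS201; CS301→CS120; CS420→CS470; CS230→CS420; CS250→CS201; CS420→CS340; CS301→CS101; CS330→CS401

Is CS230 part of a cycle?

Yes

CS230 is on a cycle iff CS230 can reach itself via ≥1 edge.
CS230 → CS420 → CS470 → CS230 — yes.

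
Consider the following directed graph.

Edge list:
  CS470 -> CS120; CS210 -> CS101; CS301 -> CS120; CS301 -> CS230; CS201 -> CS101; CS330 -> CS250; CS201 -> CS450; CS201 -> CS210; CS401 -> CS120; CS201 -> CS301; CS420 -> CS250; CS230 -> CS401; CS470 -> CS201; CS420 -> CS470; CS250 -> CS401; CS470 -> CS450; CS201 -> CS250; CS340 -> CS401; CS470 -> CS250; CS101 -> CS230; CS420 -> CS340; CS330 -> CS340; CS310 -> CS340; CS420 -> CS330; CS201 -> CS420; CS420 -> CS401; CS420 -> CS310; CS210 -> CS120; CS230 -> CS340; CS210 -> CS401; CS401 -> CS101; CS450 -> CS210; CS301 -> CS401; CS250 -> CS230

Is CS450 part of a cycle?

CS450 lies on a cycle iff there is a path from CS450 back to itself.
Exploring from CS450, it never reaches itself; equivalently, its strongly connected component is a singleton.

No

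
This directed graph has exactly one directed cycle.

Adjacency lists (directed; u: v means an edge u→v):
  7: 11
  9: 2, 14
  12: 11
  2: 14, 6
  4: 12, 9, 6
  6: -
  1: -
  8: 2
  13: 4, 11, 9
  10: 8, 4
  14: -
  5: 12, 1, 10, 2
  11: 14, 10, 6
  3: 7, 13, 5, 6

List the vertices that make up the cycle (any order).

DFS with gray/black marking from 10:
10 gray
  8 gray
    2 gray
      14 gray
      14 black
      6 gray
      6 black
    2 black
  8 black
  4 gray
    12 gray
      11 gray
        11→14: 14 black — skip
        11→10: 10 is gray → back edge
Back edge closes the cycle 10 → 4 → 12 → 11 → 10; its vertices are {4, 10, 11, 12}.

4, 10, 11, 12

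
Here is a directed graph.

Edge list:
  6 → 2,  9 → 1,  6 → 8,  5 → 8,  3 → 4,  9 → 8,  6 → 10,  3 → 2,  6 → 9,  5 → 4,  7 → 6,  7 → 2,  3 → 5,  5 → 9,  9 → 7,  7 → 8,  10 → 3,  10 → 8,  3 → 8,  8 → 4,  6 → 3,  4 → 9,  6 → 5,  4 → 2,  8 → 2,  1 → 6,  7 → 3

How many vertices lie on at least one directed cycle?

A vertex is on a directed cycle iff it belongs to a strongly connected component of size ≥ 2 (or has a self-loop).
The vertices on cycles are {1, 3, 4, 5, 6, 7, 8, 9, 10} — 9 in total.

9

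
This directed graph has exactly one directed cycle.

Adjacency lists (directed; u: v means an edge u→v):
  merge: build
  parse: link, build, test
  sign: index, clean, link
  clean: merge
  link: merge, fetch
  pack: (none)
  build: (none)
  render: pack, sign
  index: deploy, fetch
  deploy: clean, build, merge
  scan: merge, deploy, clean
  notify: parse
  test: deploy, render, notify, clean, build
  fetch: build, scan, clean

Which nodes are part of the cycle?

test, parse, notify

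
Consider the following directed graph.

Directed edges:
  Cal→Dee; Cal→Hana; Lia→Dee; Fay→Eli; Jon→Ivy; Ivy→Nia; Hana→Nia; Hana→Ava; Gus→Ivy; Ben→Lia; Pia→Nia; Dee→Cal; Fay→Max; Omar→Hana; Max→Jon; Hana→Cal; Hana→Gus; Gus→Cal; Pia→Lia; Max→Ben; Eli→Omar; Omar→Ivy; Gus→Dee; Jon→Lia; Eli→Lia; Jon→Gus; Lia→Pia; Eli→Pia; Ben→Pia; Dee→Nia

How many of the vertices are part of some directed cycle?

6

A vertex is on a directed cycle iff it belongs to a strongly connected component of size ≥ 2 (or has a self-loop).
The vertices on cycles are {Cal, Dee, Gus, Lia, Pia, Hana} — 6 in total.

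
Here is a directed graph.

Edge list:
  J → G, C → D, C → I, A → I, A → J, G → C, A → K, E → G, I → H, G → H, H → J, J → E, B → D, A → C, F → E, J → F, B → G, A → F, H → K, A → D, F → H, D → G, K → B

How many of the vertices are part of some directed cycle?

10

A vertex is on a directed cycle iff it belongs to a strongly connected component of size ≥ 2 (or has a self-loop).
The vertices on cycles are {B, C, D, E, F, G, H, I, J, K} — 10 in total.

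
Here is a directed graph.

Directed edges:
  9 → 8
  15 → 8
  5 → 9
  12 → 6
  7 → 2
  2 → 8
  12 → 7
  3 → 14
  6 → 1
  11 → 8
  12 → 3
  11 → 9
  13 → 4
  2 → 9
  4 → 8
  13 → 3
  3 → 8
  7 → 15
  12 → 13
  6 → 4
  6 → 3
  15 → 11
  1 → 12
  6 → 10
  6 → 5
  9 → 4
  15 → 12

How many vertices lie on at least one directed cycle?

5

A vertex is on a directed cycle iff it belongs to a strongly connected component of size ≥ 2 (or has a self-loop).
The vertices on cycles are {1, 6, 7, 12, 15} — 5 in total.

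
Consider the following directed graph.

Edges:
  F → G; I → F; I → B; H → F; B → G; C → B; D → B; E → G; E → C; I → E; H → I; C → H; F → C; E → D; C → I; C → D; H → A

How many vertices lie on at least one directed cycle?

A vertex is on a directed cycle iff it belongs to a strongly connected component of size ≥ 2 (or has a self-loop).
The vertices on cycles are {C, E, F, H, I} — 5 in total.

5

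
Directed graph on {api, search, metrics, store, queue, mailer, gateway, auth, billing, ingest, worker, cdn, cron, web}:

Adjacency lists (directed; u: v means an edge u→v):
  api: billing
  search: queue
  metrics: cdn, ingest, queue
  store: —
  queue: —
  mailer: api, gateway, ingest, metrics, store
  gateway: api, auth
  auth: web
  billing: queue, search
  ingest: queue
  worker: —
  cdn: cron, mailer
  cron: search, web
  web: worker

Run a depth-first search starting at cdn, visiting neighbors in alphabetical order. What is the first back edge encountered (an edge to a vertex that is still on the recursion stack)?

metrics→cdn

DFS from cdn (visiting neighbors in alphabetical order); mark gray on enter, black on exit:
cdn gray
  cron gray
    search gray
      queue gray
      queue black
    search black
    web gray
      worker gray
      worker black
    web black
  cron black
  mailer gray
    api gray
      billing gray
        billing→queue: queue black — skip
        billing→search: search black — skip
      billing black
    api black
    gateway gray
      gateway→api: api black — skip
      auth gray
        auth→web: web black — skip
      auth black
    gateway black
    ingest gray
      ingest→queue: queue black — skip
    ingest black
    metrics gray
      metrics→cdn: cdn is gray → back edge
First back edge: metrics → cdn.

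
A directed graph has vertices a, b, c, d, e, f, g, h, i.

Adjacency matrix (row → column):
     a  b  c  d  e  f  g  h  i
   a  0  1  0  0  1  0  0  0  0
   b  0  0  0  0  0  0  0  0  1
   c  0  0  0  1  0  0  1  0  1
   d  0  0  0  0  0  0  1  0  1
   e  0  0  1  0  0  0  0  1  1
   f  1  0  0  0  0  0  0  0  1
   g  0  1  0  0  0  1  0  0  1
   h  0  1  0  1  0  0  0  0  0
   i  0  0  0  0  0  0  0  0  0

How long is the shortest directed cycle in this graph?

For each vertex v, BFS finds the shortest path from v back to v.
The shortest such closed walk is e → c → g → f → a → e, length 5.

5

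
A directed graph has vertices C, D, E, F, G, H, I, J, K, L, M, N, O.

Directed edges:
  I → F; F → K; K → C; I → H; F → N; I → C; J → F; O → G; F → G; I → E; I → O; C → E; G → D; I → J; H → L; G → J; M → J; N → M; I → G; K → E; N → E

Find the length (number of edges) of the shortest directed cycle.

3

For each vertex v, BFS finds the shortest path from v back to v.
The shortest such closed walk is J → F → G → J, length 3.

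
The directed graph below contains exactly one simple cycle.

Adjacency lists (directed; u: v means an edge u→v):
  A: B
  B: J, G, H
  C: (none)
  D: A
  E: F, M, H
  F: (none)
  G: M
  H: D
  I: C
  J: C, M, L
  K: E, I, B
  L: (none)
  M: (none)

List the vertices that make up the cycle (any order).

A, B, D, H

DFS with gray/black marking from B:
B gray
  J gray
    C gray
    C black
    M gray
    M black
    L gray
    L black
  J black
  G gray
    G→M: M black — skip
  G black
  H gray
    D gray
      A gray
        A→B: B is gray → back edge
Back edge closes the cycle B → H → D → A → B; its vertices are {A, B, D, H}.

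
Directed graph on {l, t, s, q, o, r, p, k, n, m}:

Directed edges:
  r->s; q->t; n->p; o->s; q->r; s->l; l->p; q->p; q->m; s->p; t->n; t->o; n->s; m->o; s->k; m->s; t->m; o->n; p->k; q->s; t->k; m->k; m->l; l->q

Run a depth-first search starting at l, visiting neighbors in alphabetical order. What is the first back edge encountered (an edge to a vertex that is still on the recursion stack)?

m->l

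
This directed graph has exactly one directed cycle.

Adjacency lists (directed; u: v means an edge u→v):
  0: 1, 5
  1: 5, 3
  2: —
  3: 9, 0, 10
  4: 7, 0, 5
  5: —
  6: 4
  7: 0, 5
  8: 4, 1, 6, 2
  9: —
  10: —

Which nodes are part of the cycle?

DFS with gray/black marking from 1:
1 gray
  5 gray
  5 black
  3 gray
    9 gray
    9 black
    0 gray
      0→1: 1 is gray → back edge
Back edge closes the cycle 1 → 3 → 0 → 1; its vertices are {0, 1, 3}.

0, 1, 3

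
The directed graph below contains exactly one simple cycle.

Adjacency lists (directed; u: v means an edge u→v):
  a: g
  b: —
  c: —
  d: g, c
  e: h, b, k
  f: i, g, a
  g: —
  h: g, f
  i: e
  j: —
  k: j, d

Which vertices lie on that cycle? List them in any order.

DFS with gray/black marking from f:
f gray
  i gray
    e gray
      h gray
        g gray
        g black
        h→f: f is gray → back edge
Back edge closes the cycle f → i → e → h → f; its vertices are {e, f, h, i}.

e, f, h, i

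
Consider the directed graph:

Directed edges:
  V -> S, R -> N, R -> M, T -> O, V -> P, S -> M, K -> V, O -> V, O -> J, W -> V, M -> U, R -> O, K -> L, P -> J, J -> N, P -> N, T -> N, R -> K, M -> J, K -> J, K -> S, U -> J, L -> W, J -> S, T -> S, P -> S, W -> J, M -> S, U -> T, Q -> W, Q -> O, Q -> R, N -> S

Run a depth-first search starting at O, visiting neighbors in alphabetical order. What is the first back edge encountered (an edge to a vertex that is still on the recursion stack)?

M→J

DFS from O (visiting neighbors in alphabetical order); mark gray on enter, black on exit:
O gray
  J gray
    N gray
      S gray
        M gray
          M→J: J is gray → back edge
First back edge: M → J.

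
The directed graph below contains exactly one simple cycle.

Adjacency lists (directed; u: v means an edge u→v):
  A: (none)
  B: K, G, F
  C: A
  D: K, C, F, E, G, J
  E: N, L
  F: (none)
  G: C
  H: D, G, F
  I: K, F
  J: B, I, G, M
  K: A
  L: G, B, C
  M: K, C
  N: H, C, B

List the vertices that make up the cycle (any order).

DFS with gray/black marking from D:
D gray
  K gray
    A gray
    A black
  K black
  C gray
    C→A: A black — skip
  C black
  F gray
  F black
  E gray
    N gray
      H gray
        H→D: D is gray → back edge
Back edge closes the cycle D → E → N → H → D; its vertices are {D, E, H, N}.

D, E, H, N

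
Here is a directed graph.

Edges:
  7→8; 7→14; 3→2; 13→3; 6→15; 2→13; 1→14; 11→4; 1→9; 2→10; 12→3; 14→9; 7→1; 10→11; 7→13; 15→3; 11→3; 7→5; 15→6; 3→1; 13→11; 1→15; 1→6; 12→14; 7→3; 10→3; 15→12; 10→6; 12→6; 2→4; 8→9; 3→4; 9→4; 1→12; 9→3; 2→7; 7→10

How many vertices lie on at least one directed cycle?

13

A vertex is on a directed cycle iff it belongs to a strongly connected component of size ≥ 2 (or has a self-loop).
The vertices on cycles are {1, 2, 3, 6, 7, 8, 9, 10, 11, 12, 13, 14, 15} — 13 in total.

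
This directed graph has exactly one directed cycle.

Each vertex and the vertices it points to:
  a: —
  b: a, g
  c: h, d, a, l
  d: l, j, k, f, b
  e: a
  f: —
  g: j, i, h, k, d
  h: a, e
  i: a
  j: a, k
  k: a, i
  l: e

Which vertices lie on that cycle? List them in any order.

b, d, g

DFS with gray/black marking from d:
d gray
  l gray
    e gray
      a gray
      a black
    e black
  l black
  j gray
    j→a: a black — skip
    k gray
      k→a: a black — skip
      i gray
        i→a: a black — skip
      i black
    k black
  j black
  d→k: k black — skip
  f gray
  f black
  b gray
    b→a: a black — skip
    g gray
      g→j: j black — skip
      g→i: i black — skip
      h gray
        h→a: a black — skip
        h→e: e black — skip
      h black
      g→k: k black — skip
      g→d: d is gray → back edge
Back edge closes the cycle d → b → g → d; its vertices are {b, d, g}.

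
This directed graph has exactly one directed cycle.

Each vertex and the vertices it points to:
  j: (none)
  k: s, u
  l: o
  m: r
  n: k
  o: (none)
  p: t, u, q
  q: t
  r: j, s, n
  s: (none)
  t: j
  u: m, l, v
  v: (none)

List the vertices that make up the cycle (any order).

k, m, n, r, u

DFS with gray/black marking from u:
u gray
  m gray
    r gray
      j gray
      j black
      s gray
      s black
      n gray
        k gray
          k→s: s black — skip
          k→u: u is gray → back edge
Back edge closes the cycle u → m → r → n → k → u; its vertices are {k, m, n, r, u}.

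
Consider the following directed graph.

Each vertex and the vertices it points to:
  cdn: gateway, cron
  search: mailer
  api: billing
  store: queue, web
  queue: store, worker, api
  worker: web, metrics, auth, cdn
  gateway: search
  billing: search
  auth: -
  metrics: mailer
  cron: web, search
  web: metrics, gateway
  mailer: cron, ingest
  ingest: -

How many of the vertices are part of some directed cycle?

A vertex is on a directed cycle iff it belongs to a strongly connected component of size ≥ 2 (or has a self-loop).
The vertices on cycles are {web, cron, queue, store, mailer, search, gateway, metrics} — 8 in total.

8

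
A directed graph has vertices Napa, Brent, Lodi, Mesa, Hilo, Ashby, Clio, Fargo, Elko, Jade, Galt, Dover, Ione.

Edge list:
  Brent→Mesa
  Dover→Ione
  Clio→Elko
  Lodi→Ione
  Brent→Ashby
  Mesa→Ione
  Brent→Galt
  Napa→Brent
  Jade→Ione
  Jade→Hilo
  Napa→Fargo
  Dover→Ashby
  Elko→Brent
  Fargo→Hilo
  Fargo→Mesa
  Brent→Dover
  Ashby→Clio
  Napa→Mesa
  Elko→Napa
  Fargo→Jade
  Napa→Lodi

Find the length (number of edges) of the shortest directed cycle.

For each vertex v, BFS finds the shortest path from v back to v.
The shortest such closed walk is Elko → Brent → Ashby → Clio → Elko, length 4.

4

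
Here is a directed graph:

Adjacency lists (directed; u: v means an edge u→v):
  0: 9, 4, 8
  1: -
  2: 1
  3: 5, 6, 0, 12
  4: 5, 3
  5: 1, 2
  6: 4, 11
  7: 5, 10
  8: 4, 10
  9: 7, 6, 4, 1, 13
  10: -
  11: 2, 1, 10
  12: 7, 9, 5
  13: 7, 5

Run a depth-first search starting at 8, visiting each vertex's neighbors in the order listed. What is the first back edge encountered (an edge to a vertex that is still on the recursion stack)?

DFS from 8 (visiting each vertex's neighbors in the order listed); mark gray on enter, black on exit:
8 gray
  4 gray
    5 gray
      1 gray
      1 black
      2 gray
        2→1: 1 black — skip
      2 black
    5 black
    3 gray
      3→5: 5 black — skip
      6 gray
        6→4: 4 is gray → back edge
First back edge: 6 → 4.

6->4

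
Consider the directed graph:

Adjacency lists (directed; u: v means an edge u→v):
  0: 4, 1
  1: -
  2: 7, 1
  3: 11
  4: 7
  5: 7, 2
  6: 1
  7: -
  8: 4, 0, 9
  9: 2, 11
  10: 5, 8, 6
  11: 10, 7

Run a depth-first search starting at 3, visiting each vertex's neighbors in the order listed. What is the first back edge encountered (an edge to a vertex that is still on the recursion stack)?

9->11

DFS from 3 (visiting each vertex's neighbors in the order listed); mark gray on enter, black on exit:
3 gray
  11 gray
    10 gray
      5 gray
        7 gray
        7 black
        2 gray
          2→7: 7 black — skip
          1 gray
          1 black
        2 black
      5 black
      8 gray
        4 gray
          4→7: 7 black — skip
        4 black
        0 gray
          0→4: 4 black — skip
          0→1: 1 black — skip
        0 black
        9 gray
          9→2: 2 black — skip
          9→11: 11 is gray → back edge
First back edge: 9 → 11.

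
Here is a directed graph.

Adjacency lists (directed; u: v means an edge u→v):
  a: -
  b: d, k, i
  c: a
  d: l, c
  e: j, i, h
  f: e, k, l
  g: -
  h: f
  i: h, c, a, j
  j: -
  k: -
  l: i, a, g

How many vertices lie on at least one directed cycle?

5

A vertex is on a directed cycle iff it belongs to a strongly connected component of size ≥ 2 (or has a self-loop).
The vertices on cycles are {e, f, h, i, l} — 5 in total.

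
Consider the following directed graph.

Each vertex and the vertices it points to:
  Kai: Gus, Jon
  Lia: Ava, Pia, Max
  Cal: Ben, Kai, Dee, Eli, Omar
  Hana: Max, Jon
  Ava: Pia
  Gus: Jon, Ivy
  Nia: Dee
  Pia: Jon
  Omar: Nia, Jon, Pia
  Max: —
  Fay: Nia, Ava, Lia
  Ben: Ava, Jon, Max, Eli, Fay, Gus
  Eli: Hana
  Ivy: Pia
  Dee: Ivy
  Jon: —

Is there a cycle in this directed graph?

DFS with white/gray/black marking, starting from Ava:
Ava gray
  Pia gray
    Jon gray
    Jon black
  Pia black
Ava black
Kai gray
  Gus gray
    Gus→Jon: Jon black — skip
    Ivy gray
      Ivy→Pia: Pia black — skip
    Ivy black
  Gus black
  Kai→Jon: Jon black — skip
Kai black
Lia gray
  Lia→Ava: Ava black — skip
  Lia→Pia: Pia black — skip
  Max gray
  Max black
Lia black
Cal gray
  Ben gray
    Ben→Ava: Ava black — skip
    Ben→Jon: Jon black — skip
    Ben→Max: Max black — skip
    Eli gray
      Hana gray
        Hana→Max: Max black — skip
        Hana→Jon: Jon black — skip
      Hana black
    Eli black
    Fay gray
      Nia gray
        Dee gray
          Dee→Ivy: Ivy black — skip
        Dee black
      Nia black
      Fay→Ava: Ava black — skip
      Fay→Lia: Lia black — skip
    Fay black
    Ben→Gus: Gus black — skip
  Ben black
  Cal→Kai: Kai black — skip
  Cal→Dee: Dee black — skip
  Cal→Eli: Eli black — skip
  Omar gray
    Omar→Nia: Nia black — skip
    Omar→Jon: Jon black — skip
    Omar→Pia: Pia black — skip
  Omar black
Cal black
Every edge goes to a white or black vertex — no back edge, so the graph is acyclic.

No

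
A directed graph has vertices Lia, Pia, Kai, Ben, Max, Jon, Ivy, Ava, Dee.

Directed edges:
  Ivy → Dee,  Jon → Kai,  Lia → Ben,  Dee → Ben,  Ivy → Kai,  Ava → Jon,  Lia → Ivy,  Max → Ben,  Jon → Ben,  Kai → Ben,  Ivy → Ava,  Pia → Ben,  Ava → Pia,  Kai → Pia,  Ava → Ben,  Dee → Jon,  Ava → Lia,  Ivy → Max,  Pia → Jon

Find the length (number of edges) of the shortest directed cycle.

For each vertex v, BFS finds the shortest path from v back to v.
The shortest such closed walk is Ivy → Ava → Lia → Ivy, length 3.

3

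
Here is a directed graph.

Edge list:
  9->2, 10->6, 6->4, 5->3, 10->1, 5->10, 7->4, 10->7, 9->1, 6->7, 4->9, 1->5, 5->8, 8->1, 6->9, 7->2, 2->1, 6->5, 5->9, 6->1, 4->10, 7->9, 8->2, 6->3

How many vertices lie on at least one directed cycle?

9

A vertex is on a directed cycle iff it belongs to a strongly connected component of size ≥ 2 (or has a self-loop).
The vertices on cycles are {1, 2, 4, 5, 6, 7, 8, 9, 10} — 9 in total.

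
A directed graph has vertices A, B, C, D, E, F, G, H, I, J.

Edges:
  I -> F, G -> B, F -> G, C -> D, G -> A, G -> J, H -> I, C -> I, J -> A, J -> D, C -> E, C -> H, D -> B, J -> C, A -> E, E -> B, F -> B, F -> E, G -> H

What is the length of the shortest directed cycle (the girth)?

For each vertex v, BFS finds the shortest path from v back to v.
The shortest such closed walk is G → H → I → F → G, length 4.

4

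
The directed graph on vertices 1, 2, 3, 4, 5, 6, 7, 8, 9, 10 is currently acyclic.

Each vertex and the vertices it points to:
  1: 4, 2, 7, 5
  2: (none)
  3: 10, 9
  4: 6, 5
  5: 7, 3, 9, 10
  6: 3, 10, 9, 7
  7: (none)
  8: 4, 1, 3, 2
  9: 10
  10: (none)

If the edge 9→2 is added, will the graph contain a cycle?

No

Adding 9→2 creates a cycle iff 2 can already reach 9.
Explore from 2: no path reaches 9. The graph stays acyclic.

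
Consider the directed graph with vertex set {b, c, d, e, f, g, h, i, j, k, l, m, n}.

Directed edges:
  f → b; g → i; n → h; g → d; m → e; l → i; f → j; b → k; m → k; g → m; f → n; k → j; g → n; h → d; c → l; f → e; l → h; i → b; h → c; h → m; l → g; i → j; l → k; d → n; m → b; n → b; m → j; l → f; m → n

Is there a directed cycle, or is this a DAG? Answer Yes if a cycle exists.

DFS with white/gray/black marking, starting from h:
h gray
  c gray
    l gray
      i gray
        b gray
          k gray
            j gray
            j black
          k black
        b black
        i→j: j black — skip
      i black
      l→k: k black — skip
      f gray
        f→b: b black — skip
        n gray
          n→b: b black — skip
          n→h: h is gray → back edge
Back edge found, so a cycle exists: h → c → l → f → n → h.

Yes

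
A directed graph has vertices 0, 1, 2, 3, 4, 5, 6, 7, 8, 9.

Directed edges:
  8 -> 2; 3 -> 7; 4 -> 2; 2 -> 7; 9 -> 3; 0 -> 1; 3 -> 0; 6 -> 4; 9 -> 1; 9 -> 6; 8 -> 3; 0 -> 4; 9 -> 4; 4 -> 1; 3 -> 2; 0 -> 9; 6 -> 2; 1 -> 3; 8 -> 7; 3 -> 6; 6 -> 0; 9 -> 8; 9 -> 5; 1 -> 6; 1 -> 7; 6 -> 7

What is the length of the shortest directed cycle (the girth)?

3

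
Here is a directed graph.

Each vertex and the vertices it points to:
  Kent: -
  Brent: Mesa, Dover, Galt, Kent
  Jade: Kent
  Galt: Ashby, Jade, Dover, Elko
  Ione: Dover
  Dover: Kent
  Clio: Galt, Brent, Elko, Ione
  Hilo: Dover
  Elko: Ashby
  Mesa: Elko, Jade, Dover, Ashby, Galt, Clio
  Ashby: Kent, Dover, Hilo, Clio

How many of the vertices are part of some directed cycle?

A vertex is on a directed cycle iff it belongs to a strongly connected component of size ≥ 2 (or has a self-loop).
The vertices on cycles are {Clio, Elko, Galt, Mesa, Ashby, Brent} — 6 in total.

6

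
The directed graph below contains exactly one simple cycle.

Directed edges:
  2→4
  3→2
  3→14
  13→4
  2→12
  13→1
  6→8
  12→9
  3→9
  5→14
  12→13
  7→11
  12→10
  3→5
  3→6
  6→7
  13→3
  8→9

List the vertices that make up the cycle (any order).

DFS with gray/black marking from 3:
3 gray
  2 gray
    12 gray
      9 gray
      9 black
      10 gray
      10 black
      13 gray
        1 gray
        1 black
        13→3: 3 is gray → back edge
Back edge closes the cycle 3 → 2 → 12 → 13 → 3; its vertices are {2, 3, 12, 13}.

2, 3, 12, 13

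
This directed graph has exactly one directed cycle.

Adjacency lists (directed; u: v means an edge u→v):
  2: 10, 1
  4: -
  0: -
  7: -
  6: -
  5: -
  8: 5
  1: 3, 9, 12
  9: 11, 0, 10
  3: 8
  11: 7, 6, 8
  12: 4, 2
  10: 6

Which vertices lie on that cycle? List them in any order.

DFS with gray/black marking from 1:
1 gray
  3 gray
    8 gray
      5 gray
      5 black
    8 black
  3 black
  9 gray
    11 gray
      7 gray
      7 black
      6 gray
      6 black
      11→8: 8 black — skip
    11 black
    0 gray
    0 black
    10 gray
      10→6: 6 black — skip
    10 black
  9 black
  12 gray
    4 gray
    4 black
    2 gray
      2→10: 10 black — skip
      2→1: 1 is gray → back edge
Back edge closes the cycle 1 → 12 → 2 → 1; its vertices are {1, 2, 12}.

1, 2, 12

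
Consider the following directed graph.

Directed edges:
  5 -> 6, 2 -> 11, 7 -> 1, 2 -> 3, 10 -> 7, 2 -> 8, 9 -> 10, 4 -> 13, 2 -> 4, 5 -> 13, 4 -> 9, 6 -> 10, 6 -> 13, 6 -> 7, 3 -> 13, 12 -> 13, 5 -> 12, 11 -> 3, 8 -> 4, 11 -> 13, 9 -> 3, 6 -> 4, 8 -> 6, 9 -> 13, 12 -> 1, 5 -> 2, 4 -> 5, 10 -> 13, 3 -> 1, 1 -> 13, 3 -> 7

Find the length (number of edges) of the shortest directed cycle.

3

For each vertex v, BFS finds the shortest path from v back to v.
The shortest such closed walk is 2 → 4 → 5 → 2, length 3.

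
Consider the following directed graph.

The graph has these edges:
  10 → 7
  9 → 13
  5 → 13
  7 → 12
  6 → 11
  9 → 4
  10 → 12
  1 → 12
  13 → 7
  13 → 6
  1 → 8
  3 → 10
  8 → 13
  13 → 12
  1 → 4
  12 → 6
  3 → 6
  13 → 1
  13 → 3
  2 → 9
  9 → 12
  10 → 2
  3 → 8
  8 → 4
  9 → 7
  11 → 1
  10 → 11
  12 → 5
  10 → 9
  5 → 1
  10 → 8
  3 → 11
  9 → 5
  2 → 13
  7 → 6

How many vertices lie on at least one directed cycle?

12

A vertex is on a directed cycle iff it belongs to a strongly connected component of size ≥ 2 (or has a self-loop).
The vertices on cycles are {1, 2, 3, 5, 6, 7, 8, 9, 10, 11, 12, 13} — 12 in total.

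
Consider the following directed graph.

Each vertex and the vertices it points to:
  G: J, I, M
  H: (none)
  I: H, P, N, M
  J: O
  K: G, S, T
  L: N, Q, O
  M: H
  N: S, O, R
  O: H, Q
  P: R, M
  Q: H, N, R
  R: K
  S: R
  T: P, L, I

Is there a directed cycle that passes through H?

H lies on a cycle iff there is a path from H back to itself.
Exploring from H, it never reaches itself; equivalently, its strongly connected component is a singleton.

No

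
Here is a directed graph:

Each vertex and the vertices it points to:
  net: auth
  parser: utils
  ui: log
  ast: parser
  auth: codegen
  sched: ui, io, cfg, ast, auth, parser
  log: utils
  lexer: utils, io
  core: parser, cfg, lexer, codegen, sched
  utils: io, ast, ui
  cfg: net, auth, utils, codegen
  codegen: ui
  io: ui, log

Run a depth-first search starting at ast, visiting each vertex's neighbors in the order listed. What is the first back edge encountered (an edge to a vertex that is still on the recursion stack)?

log→utils

DFS from ast (visiting each vertex's neighbors in the order listed); mark gray on enter, black on exit:
ast gray
  parser gray
    utils gray
      io gray
        ui gray
          log gray
            log→utils: utils is gray → back edge
First back edge: log → utils.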